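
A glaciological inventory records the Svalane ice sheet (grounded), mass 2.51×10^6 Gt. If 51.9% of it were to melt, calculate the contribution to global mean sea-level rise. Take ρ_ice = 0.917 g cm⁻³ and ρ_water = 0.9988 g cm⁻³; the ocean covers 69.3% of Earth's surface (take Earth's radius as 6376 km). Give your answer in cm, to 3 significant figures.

≈ 368 cm

Svalane: 0.519 × 2.51×10^6 Gt = 1.303×10^18 kg; dividing by ρ_w = 0.9988 g cm⁻³ = 998.8 kg m⁻³ gives 1.304×10^15 m³ of water.
Spread over 3.54×10^14 m² of ocean, Δh = 1.304×10^15 / 3.54×10^14 = 3.68 m = 368 cm.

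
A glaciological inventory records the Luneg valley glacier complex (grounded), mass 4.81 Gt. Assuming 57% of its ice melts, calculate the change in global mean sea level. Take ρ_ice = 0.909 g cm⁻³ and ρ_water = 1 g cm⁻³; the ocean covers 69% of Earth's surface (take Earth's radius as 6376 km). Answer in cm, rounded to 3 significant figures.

Luneg: 0.57 × 4.81 Gt = 2.742×10^12 kg; dividing by ρ_w = 1 g cm⁻³ = 1000 kg m⁻³ gives 2.742×10^9 m³ of water.
Spread over 3.52×10^14 m² of ocean, Δh = 2.742×10^9 / 3.52×10^14 = 7.78×10^-6 m = 7.78×10^-4 cm.

≈ 7.78×10^-4 cm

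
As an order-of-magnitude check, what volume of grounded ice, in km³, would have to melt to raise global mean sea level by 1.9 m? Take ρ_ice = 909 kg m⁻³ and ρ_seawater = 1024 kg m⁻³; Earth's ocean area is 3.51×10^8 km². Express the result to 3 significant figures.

Required water volume = Δh × A = 1.9 m × 3.51×10^14 m² = 6.669×10^14 m³ = 6.669×10^5 km³.
Ice volume = water volume × ρ_w/ρ_ice = 6.669×10^5 × 1024/909 = 7.51×10^5 km³.

≈ 7.51×10^5 km³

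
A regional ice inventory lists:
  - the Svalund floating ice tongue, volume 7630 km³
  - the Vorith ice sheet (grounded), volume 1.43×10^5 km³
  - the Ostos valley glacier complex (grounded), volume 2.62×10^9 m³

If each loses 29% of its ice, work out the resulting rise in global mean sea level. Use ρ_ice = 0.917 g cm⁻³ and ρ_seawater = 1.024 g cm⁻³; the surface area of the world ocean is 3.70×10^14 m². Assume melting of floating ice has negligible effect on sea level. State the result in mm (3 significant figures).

≈ 100 mm

The Svalund floating ice tongue is floating and already displaces its own weight of water, so its melt adds essentially nothing to sea level.
Vorith: 0.29 × 1.43×10^5 km³ × (917/1024) = 3.714×10^4 km³ of water.
Ostos: 0.29 × 2.62×10^9 m³ × (917/1024) = 6.804×10^8 m³ of water.
Total added water ≈ 3.714×10^13 m³ over 3.70×10^14 m² → Δh = 0.100 m = 100 mm.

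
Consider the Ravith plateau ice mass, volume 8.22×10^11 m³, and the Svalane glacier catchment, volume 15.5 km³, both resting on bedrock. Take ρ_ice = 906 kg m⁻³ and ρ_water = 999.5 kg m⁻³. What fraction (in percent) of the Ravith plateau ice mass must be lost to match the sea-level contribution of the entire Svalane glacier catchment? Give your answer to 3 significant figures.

Equal sea-level rise means equal mass of meltwater, i.e. equal mass of ice lost.
Ice mass of Svalane: 1.404×10^13 kg; ice mass of Ravith: 7.447×10^14 kg.
Fraction required = 1.404×10^13 / 7.447×10^14 = 0.0189 → 1.89 %.

≈ 1.89 %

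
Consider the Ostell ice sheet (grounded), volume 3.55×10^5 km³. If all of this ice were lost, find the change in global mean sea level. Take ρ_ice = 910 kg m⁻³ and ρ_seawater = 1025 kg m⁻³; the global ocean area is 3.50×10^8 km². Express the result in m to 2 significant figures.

≈ 0.90 m

Ostell: 3.55×10^5 km³ × (910/1025) = 3.152×10^5 km³ of water.
Spread over 3.50×10^14 m² of ocean, Δh = 3.152×10^14 / 3.50×10^14 = 0.900 m.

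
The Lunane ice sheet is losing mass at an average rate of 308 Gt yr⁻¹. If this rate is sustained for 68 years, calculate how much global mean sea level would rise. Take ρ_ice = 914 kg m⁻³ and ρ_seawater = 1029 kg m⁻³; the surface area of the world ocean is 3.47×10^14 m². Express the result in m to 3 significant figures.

≈ 0.0587 m

Total mass lost = 308 Gt/yr × 68 yr = 2.094×10^4 Gt = 2.094×10^16 kg.
ρ_w = 1029 kg m⁻³, so water volume = 2.094×10^16 / 1029 = 2.035×10^13 m³.
Δh = 2.035×10^13 / 3.47×10^14 = 0.0587 m.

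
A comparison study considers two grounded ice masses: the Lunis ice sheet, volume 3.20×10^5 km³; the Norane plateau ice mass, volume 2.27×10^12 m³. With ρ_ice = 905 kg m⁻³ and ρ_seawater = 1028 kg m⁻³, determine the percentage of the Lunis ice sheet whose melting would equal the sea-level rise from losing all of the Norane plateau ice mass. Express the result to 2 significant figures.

≈ 0.71 %

Equal sea-level rise means equal mass of meltwater, i.e. equal mass of ice lost.
Ice mass of Norane: 2.054×10^15 kg; ice mass of Lunis: 2.896×10^17 kg.
Fraction required = 2.054×10^15 / 2.896×10^17 = 7.09×10^-3 → 0.71 %.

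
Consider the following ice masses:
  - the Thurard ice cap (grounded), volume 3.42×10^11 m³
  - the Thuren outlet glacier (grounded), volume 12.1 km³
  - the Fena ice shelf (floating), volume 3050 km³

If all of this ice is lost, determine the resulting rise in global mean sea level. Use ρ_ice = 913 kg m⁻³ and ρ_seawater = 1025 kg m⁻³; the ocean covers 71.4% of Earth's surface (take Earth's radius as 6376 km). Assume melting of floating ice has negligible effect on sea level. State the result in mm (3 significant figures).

≈ 0.865 mm

Thurard: 3.42×10^11 m³ × (913/1025) = 3.046×10^11 m³ of water.
Thuren: 12.1 km³ × (913/1025) = 10.78 km³ of water.
The Fena ice shelf is floating and already displaces its own weight of water, so its melt adds essentially nothing to sea level.
Total added water ≈ 3.154×10^11 m³ over 3.65×10^14 m² → Δh = 8.65×10^-4 m = 0.865 mm.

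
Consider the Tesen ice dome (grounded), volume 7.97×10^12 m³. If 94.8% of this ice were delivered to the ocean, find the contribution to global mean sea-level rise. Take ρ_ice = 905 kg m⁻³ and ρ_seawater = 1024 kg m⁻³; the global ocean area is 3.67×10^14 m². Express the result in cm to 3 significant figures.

≈ 1.82 cm

Tesen: 0.948 × 7.97×10^12 m³ × (905/1024) = 6.678×10^12 m³ of water.
Spread over 3.67×10^14 m² of ocean, Δh = 6.678×10^12 / 3.67×10^14 = 0.0182 m = 1.82 cm.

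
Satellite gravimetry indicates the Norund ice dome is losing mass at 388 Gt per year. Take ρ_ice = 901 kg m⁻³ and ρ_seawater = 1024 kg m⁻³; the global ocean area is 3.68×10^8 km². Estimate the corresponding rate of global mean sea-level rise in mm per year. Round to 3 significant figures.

≈ 1.03 mm/yr

ρ_w = 1024 kg m⁻³. Annual water volume added = 388 Gt / ρ_w = 3.880×10^14 kg / 1024 kg m⁻³ = 3.789×10^11 m³.
Δh per year = 3.789×10^11 / 3.68×10^14 = 1.03×10^-3 m = 1.03 mm.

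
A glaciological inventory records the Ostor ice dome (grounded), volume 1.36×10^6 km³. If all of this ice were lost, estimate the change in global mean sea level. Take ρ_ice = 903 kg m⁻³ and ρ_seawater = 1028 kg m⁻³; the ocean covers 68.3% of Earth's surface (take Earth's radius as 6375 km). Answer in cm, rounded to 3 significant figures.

Ostor: 1.36×10^6 km³ × (903/1028) = 1.195×10^6 km³ of water.
Spread over 3.49×10^14 m² of ocean, Δh = 1.195×10^15 / 3.49×10^14 = 3.42 m = 342 cm.

≈ 342 cm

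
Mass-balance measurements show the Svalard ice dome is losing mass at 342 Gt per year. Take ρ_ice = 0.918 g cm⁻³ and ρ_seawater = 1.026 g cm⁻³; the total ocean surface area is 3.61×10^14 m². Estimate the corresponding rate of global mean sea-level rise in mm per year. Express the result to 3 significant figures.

ρ_w = 1.026 g cm⁻³ = 1026 kg m⁻³. Annual water volume added = 342 Gt / ρ_w = 3.420×10^14 kg / 1026 kg m⁻³ = 3.333×10^11 m³.
Δh per year = 3.333×10^11 / 3.61×10^14 = 9.23×10^-4 m = 0.923 mm.

≈ 0.923 mm/yr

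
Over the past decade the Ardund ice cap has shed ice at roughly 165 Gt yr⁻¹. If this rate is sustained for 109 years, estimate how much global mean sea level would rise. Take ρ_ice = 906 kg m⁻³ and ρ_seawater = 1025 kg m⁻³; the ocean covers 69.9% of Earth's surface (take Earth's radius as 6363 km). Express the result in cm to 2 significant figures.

≈ 4.9 cm

Total mass lost = 165 Gt/yr × 109 yr = 1.798×10^4 Gt = 1.798×10^16 kg.
ρ_w = 1025 kg m⁻³, so water volume = 1.798×10^16 / 1025 = 1.755×10^13 m³.
Δh = 1.755×10^13 / 3.56×10^14 = 0.0493 m = 4.9 cm.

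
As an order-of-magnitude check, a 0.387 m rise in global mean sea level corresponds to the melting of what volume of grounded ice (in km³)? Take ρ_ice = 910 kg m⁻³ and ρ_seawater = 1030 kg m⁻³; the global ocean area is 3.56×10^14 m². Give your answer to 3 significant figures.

≈ 1.56×10^5 km³

Required water volume = Δh × A = 0.387 m × 3.56×10^14 m² = 1.378×10^14 m³ = 1.378×10^5 km³.
Ice volume = water volume × ρ_w/ρ_ice = 1.378×10^5 × 1030/910 = 1.56×10^5 km³.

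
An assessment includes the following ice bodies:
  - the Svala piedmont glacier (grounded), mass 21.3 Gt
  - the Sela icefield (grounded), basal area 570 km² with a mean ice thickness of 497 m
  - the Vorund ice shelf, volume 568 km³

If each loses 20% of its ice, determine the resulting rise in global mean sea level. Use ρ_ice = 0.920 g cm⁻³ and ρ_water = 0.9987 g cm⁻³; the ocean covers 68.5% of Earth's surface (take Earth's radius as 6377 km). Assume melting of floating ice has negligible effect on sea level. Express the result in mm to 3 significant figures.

Svala: 0.2 × 21.3 Gt = 4.260×10^12 kg; dividing by ρ_w = 0.9987 g cm⁻³ = 998.7 kg m⁻³ gives 4.266×10^9 m³ of water.
Sela: ice volume = 570 km² × 497 m = 283.3 km³; 0.2 × 283.3 × (920/998.7) = 52.19 km³ of water.
The Vorund ice shelf is floating and already displaces its own weight of water, so its melt adds essentially nothing to sea level.
Total added water ≈ 5.646×10^10 m³ over 3.50×10^14 m² → Δh = 1.61×10^-4 m = 0.161 mm.

≈ 0.161 mm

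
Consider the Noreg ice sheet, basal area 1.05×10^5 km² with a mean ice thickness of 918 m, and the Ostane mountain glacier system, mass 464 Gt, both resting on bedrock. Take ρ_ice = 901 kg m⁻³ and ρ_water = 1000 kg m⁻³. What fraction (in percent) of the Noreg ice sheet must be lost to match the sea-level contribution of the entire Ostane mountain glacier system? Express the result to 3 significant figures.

Equal sea-level rise means equal mass of meltwater, i.e. equal mass of ice lost.
Ice mass of Ostane: 4.640×10^14 kg; ice mass of Noreg: 8.685×10^16 kg.
Fraction required = 4.640×10^14 / 8.685×10^16 = 5.34×10^-3 → 0.534 %.

≈ 0.534 %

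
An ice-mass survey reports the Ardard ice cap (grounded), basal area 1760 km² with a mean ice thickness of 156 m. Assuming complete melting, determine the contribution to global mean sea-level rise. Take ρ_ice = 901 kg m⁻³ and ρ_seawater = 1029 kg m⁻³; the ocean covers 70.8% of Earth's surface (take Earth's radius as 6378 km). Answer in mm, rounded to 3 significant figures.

Ardard: ice volume = 1760 km² × 156 m = 274.6 km³; 274.6 × (901/1029) = 240.4 km³ of water.
Spread over 3.62×10^14 m² of ocean, Δh = 2.404×10^11 / 3.62×10^14 = 6.64×10^-4 m = 0.664 mm.

≈ 0.664 mm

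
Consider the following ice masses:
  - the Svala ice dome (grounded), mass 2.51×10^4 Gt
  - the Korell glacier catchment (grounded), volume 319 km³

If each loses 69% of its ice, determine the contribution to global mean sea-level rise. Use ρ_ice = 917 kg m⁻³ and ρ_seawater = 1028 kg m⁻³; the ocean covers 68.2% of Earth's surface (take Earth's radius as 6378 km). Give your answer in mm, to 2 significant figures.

Svala: 0.69 × 2.51×10^4 Gt = 1.732×10^16 kg; dividing by ρ_w = 1028 kg m⁻³ gives 1.685×10^13 m³ of water.
Korell: 0.69 × 319 km³ × (917/1028) = 196.3 km³ of water.
Total added water ≈ 1.704×10^13 m³ over 3.49×10^14 m² → Δh = 0.0489 m = 49 mm.

≈ 49 mm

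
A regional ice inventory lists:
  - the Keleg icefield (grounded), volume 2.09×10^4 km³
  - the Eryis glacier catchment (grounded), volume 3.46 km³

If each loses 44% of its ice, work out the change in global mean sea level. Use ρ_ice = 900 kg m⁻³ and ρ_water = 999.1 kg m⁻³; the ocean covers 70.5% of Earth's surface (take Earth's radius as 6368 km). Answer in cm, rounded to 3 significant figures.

≈ 2.31 cm

Keleg: 0.44 × 2.09×10^4 km³ × (900/999.1) = 8284 km³ of water.
Eryis: 0.44 × 3.46 km³ × (900/999.1) = 1.371 km³ of water.
Total added water ≈ 8.285×10^12 m³ over 3.59×10^14 m² → Δh = 0.0231 m = 2.31 cm.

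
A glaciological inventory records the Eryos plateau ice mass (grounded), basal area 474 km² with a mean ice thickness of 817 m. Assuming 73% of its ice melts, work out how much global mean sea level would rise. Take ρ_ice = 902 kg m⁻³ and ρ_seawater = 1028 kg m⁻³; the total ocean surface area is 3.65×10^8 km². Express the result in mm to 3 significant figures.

Eryos: ice volume = 474 km² × 817 m = 387.3 km³; 0.73 × 387.3 × (902/1028) = 248.0 km³ of water.
Spread over 3.65×10^14 m² of ocean, Δh = 2.480×10^11 / 3.65×10^14 = 6.80×10^-4 m = 0.680 mm.

≈ 0.680 mm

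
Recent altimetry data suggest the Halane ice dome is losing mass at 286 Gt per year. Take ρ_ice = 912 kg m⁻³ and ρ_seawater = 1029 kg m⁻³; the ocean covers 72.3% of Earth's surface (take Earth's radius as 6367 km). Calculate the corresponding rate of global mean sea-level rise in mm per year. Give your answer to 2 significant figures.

ρ_w = 1029 kg m⁻³. Annual water volume added = 286 Gt / ρ_w = 2.860×10^14 kg / 1029 kg m⁻³ = 2.779×10^11 m³.
Δh per year = 2.779×10^11 / 3.68×10^14 = 7.55×10^-4 m = 0.75 mm.

≈ 0.75 mm/yr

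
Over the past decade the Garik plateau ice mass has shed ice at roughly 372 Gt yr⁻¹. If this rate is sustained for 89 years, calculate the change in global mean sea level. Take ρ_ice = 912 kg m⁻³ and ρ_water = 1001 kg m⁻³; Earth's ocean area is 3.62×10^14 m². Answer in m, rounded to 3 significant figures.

≈ 0.0914 m

Total mass lost = 372 Gt/yr × 89 yr = 3.311×10^4 Gt = 3.311×10^16 kg.
ρ_w = 1001 kg m⁻³, so water volume = 3.311×10^16 / 1001 = 3.307×10^13 m³.
Δh = 3.307×10^13 / 3.62×10^14 = 0.0914 m.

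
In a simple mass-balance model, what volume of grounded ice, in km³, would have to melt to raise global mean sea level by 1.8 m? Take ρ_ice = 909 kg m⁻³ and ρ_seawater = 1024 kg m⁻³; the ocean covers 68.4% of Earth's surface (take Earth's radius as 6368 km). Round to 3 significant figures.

Required water volume = Δh × A = 1.8 m × 3.49×10^14 m² = 6.274×10^14 m³ = 6.274×10^5 km³.
Ice volume = water volume × ρ_w/ρ_ice = 6.274×10^5 × 1024/909 = 7.07×10^5 km³.

≈ 7.07×10^5 km³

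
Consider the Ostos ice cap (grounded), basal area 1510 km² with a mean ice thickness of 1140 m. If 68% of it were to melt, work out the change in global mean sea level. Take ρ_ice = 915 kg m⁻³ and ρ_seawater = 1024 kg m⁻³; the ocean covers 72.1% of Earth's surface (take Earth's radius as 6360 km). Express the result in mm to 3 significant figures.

Ostos: ice volume = 1510 km² × 1140 m = 1721 km³; 0.68 × 1721 × (915/1024) = 1046 km³ of water.
Spread over 3.66×10^14 m² of ocean, Δh = 1.046×10^12 / 3.66×10^14 = 2.85×10^-3 m = 2.85 mm.

≈ 2.85 mm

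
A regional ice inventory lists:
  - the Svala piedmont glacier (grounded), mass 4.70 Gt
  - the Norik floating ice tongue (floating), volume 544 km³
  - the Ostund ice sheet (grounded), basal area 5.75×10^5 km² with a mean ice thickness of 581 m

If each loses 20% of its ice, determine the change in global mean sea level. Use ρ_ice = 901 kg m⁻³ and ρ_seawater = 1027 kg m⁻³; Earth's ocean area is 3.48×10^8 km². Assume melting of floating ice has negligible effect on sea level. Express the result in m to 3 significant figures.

Svala: 0.2 × 4.70 Gt = 9.400×10^11 kg; dividing by ρ_w = 1027 kg m⁻³ gives 9.153×10^8 m³ of water.
The Norik floating ice tongue is floating and already displaces its own weight of water, so its melt adds essentially nothing to sea level.
Ostund: ice volume = 5.75×10^5 km² × 581 m = 3.341×10^5 km³; 0.2 × 3.341×10^5 × (901/1027) = 5.862×10^4 km³ of water.
Total added water ≈ 5.862×10^13 m³ over 3.48×10^14 m² → Δh = 0.168 m.

≈ 0.168 m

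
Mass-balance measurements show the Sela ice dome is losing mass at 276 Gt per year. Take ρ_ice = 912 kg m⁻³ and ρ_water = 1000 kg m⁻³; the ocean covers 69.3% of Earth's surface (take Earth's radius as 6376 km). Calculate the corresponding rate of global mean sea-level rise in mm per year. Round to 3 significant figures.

ρ_w = 1000 kg m⁻³. Annual water volume added = 276 Gt / ρ_w = 2.760×10^14 kg / 1000 kg m⁻³ = 2.760×10^11 m³.
Δh per year = 2.760×10^11 / 3.54×10^14 = 7.80×10^-4 m = 0.780 mm.

≈ 0.780 mm/yr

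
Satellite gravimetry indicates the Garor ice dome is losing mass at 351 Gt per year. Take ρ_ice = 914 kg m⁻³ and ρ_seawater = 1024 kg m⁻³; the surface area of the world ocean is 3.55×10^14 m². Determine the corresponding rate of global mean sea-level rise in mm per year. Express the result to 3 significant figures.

ρ_w = 1024 kg m⁻³. Annual water volume added = 351 Gt / ρ_w = 3.510×10^14 kg / 1024 kg m⁻³ = 3.428×10^11 m³.
Δh per year = 3.428×10^11 / 3.55×10^14 = 9.66×10^-4 m = 0.966 mm.

≈ 0.966 mm/yr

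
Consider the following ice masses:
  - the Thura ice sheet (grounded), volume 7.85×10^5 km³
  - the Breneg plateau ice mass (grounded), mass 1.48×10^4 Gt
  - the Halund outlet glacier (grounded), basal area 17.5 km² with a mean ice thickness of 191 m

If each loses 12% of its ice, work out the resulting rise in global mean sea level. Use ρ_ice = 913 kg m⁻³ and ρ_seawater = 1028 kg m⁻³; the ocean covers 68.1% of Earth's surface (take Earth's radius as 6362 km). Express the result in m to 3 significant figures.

≈ 0.247 m

Thura: 0.12 × 7.85×10^5 km³ × (913/1028) = 8.366×10^4 km³ of water.
Breneg: 0.12 × 1.48×10^4 Gt = 1.776×10^15 kg; dividing by ρ_w = 1028 kg m⁻³ gives 1.728×10^12 m³ of water.
Halund: ice volume = 17.5 km² × 191 m = 3.342 km³; 0.12 × 3.342 × (913/1028) = 0.3562 km³ of water.
Total added water ≈ 8.539×10^13 m³ over 3.46×10^14 m² → Δh = 0.247 m.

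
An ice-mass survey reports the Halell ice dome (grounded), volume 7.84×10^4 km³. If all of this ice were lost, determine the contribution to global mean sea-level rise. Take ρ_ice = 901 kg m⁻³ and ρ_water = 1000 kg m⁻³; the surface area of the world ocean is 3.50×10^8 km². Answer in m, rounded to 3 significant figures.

≈ 0.202 m

Halell: 7.84×10^4 km³ × (901/1000) = 7.064×10^4 km³ of water.
Spread over 3.50×10^14 m² of ocean, Δh = 7.064×10^13 / 3.50×10^14 = 0.202 m.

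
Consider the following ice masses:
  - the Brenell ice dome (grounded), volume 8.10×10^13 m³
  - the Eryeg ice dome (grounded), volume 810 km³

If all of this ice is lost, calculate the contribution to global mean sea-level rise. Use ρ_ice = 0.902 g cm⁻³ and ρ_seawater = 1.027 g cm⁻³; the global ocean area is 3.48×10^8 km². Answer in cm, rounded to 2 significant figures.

Brenell: 8.10×10^13 m³ × (902/1027) = 7.114×10^13 m³ of water.
Eryeg: 810 km³ × (902/1027) = 711.4 km³ of water.
Total added water ≈ 7.185×10^13 m³ over 3.48×10^14 m² → Δh = 0.206 m = 21 cm.

≈ 21 cm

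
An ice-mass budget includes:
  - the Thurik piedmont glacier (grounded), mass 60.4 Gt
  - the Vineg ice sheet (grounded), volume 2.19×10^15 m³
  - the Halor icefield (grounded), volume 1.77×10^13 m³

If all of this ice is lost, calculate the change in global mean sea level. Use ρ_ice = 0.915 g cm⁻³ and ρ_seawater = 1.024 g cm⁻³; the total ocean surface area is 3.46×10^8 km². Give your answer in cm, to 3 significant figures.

≈ 570 cm

Thurik: 60.4 Gt = 6.040×10^13 kg; dividing by ρ_w = 1.024 g cm⁻³ = 1024 kg m⁻³ gives 5.898×10^10 m³ of water.
Vineg: 2.19×10^15 m³ × (915/1024) = 1.957×10^15 m³ of water.
Halor: 1.77×10^13 m³ × (915/1024) = 1.582×10^13 m³ of water.
Total added water ≈ 1.973×10^15 m³ over 3.46×10^14 m² → Δh = 5.70 m = 570 cm.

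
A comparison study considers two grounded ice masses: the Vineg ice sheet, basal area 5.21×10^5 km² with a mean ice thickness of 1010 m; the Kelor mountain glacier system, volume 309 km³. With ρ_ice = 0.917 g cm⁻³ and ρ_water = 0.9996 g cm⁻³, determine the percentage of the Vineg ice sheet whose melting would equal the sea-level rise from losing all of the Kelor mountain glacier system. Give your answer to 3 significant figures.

≈ 0.0587 %

Equal sea-level rise means equal mass of meltwater, i.e. equal mass of ice lost.
Ice mass of Kelor: 2.834×10^14 kg; ice mass of Vineg: 4.825×10^17 kg.
Fraction required = 2.834×10^14 / 4.825×10^17 = 5.87×10^-4 → 0.0587 %.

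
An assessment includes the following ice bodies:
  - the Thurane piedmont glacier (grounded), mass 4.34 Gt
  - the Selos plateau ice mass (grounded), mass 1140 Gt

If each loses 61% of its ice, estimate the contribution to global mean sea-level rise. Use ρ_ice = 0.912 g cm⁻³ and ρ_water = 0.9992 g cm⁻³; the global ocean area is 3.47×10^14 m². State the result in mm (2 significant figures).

≈ 2.0 mm

Thurane: 0.61 × 4.34 Gt = 2.647×10^12 kg; dividing by ρ_w = 0.9992 g cm⁻³ = 999.2 kg m⁻³ gives 2.650×10^9 m³ of water.
Selos: 0.61 × 1140 Gt = 6.954×10^14 kg; dividing by ρ_w = 999.2 kg m⁻³ gives 6.960×10^11 m³ of water.
Total added water ≈ 6.986×10^11 m³ over 3.47×10^14 m² → Δh = 2.01×10^-3 m = 2.0 mm.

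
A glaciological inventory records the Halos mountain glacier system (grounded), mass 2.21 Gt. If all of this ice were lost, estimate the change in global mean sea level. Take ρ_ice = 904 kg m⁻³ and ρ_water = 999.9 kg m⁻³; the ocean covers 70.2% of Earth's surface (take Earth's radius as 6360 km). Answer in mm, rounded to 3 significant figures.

≈ 6.19×10^-3 mm

Halos: 2.21 Gt = 2.210×10^12 kg; dividing by ρ_w = 999.9 kg m⁻³ gives 2.210×10^9 m³ of water.
Spread over 3.57×10^14 m² of ocean, Δh = 2.210×10^9 / 3.57×10^14 = 6.19×10^-6 m = 6.19×10^-3 mm.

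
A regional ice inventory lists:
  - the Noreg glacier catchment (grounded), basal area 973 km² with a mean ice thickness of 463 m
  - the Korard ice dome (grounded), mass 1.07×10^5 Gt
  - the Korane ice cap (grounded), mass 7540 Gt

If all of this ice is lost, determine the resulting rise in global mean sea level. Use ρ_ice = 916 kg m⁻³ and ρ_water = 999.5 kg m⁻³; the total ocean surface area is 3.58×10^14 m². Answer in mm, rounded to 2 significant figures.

Noreg: ice volume = 973 km² × 463 m = 450.5 km³; 450.5 × (916/999.5) = 412.9 km³ of water.
Korard: 1.07×10^5 Gt = 1.070×10^17 kg; dividing by ρ_w = 999.5 kg m⁻³ gives 1.071×10^14 m³ of water.
Korane: 7540 Gt = 7.540×10^15 kg; dividing by ρ_w = 999.5 kg m⁻³ gives 7.544×10^12 m³ of water.
Total added water ≈ 1.150×10^14 m³ over 3.58×10^14 m² → Δh = 0.321 m = 320 mm.

≈ 320 mm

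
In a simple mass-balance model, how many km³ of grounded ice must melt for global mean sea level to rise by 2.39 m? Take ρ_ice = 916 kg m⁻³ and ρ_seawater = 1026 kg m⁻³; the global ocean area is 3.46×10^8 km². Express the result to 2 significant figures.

≈ 9.3×10^5 km³

Required water volume = Δh × A = 2.39 m × 3.46×10^14 m² = 8.269×10^14 m³ = 8.269×10^5 km³.
Ice volume = water volume × ρ_w/ρ_ice = 8.269×10^5 × 1026/916 = 9.3×10^5 km³.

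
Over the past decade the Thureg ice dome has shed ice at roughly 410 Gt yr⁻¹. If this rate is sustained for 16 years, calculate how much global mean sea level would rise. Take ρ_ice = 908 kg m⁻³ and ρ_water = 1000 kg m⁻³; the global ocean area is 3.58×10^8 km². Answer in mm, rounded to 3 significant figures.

Total mass lost = 410 Gt/yr × 16 yr = 6560 Gt = 6.560×10^15 kg.
ρ_w = 1000 kg m⁻³, so water volume = 6.560×10^15 / 1000 = 6.560×10^12 m³.
Δh = 6.560×10^12 / 3.58×10^14 = 0.0183 m = 18.3 mm.

≈ 18.3 mm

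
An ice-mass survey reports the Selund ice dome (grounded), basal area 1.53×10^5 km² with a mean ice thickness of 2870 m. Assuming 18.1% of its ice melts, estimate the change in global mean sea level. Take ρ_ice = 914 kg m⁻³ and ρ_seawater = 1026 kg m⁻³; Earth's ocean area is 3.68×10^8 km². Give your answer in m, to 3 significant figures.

Selund: ice volume = 1.53×10^5 km² × 2870 m = 4.391×10^5 km³; 0.181 × 4.391×10^5 × (914/1026) = 7.080×10^4 km³ of water.
Spread over 3.68×10^14 m² of ocean, Δh = 7.080×10^13 / 3.68×10^14 = 0.192 m.

≈ 0.192 m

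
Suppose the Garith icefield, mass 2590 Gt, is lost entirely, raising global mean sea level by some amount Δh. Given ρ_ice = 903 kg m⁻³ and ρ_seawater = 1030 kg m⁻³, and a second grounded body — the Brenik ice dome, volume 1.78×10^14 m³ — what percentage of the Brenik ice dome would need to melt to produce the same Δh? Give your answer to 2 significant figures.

≈ 1.6 %

Equal sea-level rise means equal mass of meltwater, i.e. equal mass of ice lost.
Ice mass of Garith: 2.590×10^15 kg; ice mass of Brenik: 1.607×10^17 kg.
Fraction required = 2.590×10^15 / 1.607×10^17 = 0.0161 → 1.6 %.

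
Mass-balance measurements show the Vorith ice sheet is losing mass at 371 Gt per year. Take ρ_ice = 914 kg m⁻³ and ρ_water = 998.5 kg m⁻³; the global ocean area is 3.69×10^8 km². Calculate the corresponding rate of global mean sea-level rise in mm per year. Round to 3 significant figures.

ρ_w = 998.5 kg m⁻³. Annual water volume added = 371 Gt / ρ_w = 3.710×10^14 kg / 998.5 kg m⁻³ = 3.716×10^11 m³.
Δh per year = 3.716×10^11 / 3.69×10^14 = 1.01×10^-3 m = 1.01 mm.

≈ 1.01 mm/yr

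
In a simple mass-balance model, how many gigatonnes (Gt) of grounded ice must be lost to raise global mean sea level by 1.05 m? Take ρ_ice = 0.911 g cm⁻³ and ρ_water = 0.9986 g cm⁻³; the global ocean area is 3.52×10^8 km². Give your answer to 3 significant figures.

≈ 3.69×10^5 Gt

Required water volume = Δh × A = 1.05 m × 3.52×10^14 m² = 3.696×10^14 m³.
ρ_w = 0.9986 g cm⁻³ = 998.6 kg m⁻³, so the mass of water = 3.696×10^14 m³ × 998.6 kg m⁻³ = 3.691×10^17 kg = 3.69×10^5 Gt (and the same mass of ice, by conservation).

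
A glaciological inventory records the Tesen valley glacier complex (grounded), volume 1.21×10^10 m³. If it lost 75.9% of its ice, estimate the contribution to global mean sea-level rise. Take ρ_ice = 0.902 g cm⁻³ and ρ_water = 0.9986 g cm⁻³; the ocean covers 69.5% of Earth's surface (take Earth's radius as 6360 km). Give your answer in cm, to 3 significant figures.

Tesen: 0.759 × 1.21×10^10 m³ × (902/998.6) = 8.295×10^9 m³ of water.
Spread over 3.53×10^14 m² of ocean, Δh = 8.295×10^9 / 3.53×10^14 = 2.35×10^-5 m = 2.35×10^-3 cm.

≈ 2.35×10^-3 cm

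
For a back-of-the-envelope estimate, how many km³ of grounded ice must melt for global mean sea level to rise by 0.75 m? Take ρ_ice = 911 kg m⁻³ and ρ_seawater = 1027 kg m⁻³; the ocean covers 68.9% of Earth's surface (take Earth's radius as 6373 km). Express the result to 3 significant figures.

Required water volume = Δh × A = 0.75 m × 3.52×10^14 m² = 2.637×10^14 m³ = 2.637×10^5 km³.
Ice volume = water volume × ρ_w/ρ_ice = 2.637×10^5 × 1027/911 = 2.97×10^5 km³.

≈ 2.97×10^5 km³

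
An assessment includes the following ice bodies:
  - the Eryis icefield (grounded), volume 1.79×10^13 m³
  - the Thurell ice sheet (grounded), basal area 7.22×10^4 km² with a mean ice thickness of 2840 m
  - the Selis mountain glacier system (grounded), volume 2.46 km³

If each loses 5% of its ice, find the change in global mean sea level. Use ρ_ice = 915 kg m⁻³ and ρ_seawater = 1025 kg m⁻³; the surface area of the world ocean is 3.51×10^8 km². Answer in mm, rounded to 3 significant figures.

Eryis: 0.05 × 1.79×10^13 m³ × (915/1025) = 7.990×10^11 m³ of water.
Thurell: ice volume = 7.22×10^4 km² × 2840 m = 2.050×10^5 km³; 0.05 × 2.050×10^5 × (915/1025) = 9152 km³ of water.
Selis: 0.05 × 2.46 km³ × (915/1025) = 0.1098 km³ of water.
Total added water ≈ 9.951×10^12 m³ over 3.51×10^14 m² → Δh = 0.0284 m = 28.4 mm.

≈ 28.4 mm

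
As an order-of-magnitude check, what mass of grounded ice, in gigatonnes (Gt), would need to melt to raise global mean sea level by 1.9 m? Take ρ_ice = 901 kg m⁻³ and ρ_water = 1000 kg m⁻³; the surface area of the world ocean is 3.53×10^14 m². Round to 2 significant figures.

Required water volume = Δh × A = 1.9 m × 3.53×10^14 m² = 6.707×10^14 m³.
ρ_w = 1000 kg m⁻³, so the mass of water = 6.707×10^14 m³ × 1000 kg m⁻³ = 6.707×10^17 kg = 6.7×10^5 Gt (and the same mass of ice, by conservation).

≈ 6.7×10^5 Gt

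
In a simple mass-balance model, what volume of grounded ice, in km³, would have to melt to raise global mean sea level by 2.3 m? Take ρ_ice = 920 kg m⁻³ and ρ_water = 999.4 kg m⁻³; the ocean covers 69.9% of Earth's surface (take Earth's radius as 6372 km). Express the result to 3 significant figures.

Required water volume = Δh × A = 2.3 m × 3.57×10^14 m² = 8.203×10^14 m³ = 8.203×10^5 km³.
Ice volume = water volume × ρ_w/ρ_ice = 8.203×10^5 × 999.4/920 = 8.91×10^5 km³.

≈ 8.91×10^5 km³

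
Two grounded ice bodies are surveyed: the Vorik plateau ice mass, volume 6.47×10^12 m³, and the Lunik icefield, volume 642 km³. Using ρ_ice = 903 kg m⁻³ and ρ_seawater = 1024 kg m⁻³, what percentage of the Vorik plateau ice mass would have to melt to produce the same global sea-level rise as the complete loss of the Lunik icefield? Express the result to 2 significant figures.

Equal sea-level rise means equal mass of meltwater, i.e. equal mass of ice lost.
Ice mass of Lunik: 5.797×10^14 kg; ice mass of Vorik: 5.842×10^15 kg.
Fraction required = 5.797×10^14 / 5.842×10^15 = 0.0992 → 9.9 %.

≈ 9.9 %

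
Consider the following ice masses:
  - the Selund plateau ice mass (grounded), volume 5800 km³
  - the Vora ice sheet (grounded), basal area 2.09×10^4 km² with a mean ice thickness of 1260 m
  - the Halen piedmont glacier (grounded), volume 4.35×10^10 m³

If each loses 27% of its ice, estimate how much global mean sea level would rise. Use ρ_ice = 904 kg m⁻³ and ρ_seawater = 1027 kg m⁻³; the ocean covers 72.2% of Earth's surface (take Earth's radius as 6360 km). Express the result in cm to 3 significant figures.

≈ 2.08 cm

Selund: 0.27 × 5800 km³ × (904/1027) = 1378 km³ of water.
Vora: ice volume = 2.09×10^4 km² × 1260 m = 2.633×10^4 km³; 0.27 × 2.633×10^4 × (904/1027) = 6259 km³ of water.
Halen: 0.27 × 4.35×10^10 m³ × (904/1027) = 1.034×10^10 m³ of water.
Total added water ≈ 7.647×10^12 m³ over 3.67×10^14 m² → Δh = 0.0208 m = 2.08 cm.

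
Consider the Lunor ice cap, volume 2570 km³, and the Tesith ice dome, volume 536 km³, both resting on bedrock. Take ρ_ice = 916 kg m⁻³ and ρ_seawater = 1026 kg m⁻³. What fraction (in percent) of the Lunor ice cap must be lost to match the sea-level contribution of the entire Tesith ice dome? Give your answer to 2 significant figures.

Equal sea-level rise means equal mass of meltwater, i.e. equal mass of ice lost.
Ice mass of Tesith: 4.910×10^14 kg; ice mass of Lunor: 2.354×10^15 kg.
Fraction required = 4.910×10^14 / 2.354×10^15 = 0.209 → 21 %.

≈ 21 %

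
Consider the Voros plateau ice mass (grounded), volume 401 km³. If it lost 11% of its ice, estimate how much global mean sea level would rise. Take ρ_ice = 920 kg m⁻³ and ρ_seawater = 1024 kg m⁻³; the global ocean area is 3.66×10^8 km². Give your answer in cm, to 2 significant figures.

≈ 0.011 cm

Voros: 0.11 × 401 km³ × (920/1024) = 39.63 km³ of water.
Spread over 3.66×10^14 m² of ocean, Δh = 3.963×10^10 / 3.66×10^14 = 1.08×10^-4 m = 0.011 cm.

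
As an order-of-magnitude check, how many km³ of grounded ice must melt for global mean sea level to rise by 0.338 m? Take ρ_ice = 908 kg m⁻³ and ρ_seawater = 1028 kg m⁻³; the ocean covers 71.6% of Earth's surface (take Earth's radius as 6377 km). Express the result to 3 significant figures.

≈ 1.40×10^5 km³

Required water volume = Δh × A = 0.338 m × 3.66×10^14 m² = 1.237×10^14 m³ = 1.237×10^5 km³.
Ice volume = water volume × ρ_w/ρ_ice = 1.237×10^5 × 1028/908 = 1.40×10^5 km³.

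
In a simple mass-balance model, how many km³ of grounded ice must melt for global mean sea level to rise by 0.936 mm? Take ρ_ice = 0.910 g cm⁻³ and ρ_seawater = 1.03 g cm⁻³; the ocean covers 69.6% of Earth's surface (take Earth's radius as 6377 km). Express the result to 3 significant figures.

≈ 377 km³

Required water volume = Δh × A = 0.000936 m × 3.56×10^14 m² = 3.329×10^11 m³ = 332.9 km³.
Ice volume = water volume × ρ_w/ρ_ice = 332.9 × 1030/910 = 377 km³.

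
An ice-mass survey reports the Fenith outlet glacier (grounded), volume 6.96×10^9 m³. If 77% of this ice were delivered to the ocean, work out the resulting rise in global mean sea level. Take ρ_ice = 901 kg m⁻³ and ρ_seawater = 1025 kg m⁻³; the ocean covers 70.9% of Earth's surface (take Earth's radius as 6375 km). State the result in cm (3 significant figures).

Fenith: 0.77 × 6.96×10^9 m³ × (901/1025) = 4.711×10^9 m³ of water.
Spread over 3.62×10^14 m² of ocean, Δh = 4.711×10^9 / 3.62×10^14 = 1.30×10^-5 m = 1.30×10^-3 cm.

≈ 1.30×10^-3 cm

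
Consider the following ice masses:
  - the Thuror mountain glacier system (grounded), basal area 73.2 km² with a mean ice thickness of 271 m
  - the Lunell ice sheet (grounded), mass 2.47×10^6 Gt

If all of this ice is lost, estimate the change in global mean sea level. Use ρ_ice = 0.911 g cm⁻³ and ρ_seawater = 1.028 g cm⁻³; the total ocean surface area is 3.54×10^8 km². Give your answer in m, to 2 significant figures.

Thuror: ice volume = 73.2 km² × 271 m = 19.84 km³; 19.84 × (911/1028) = 17.58 km³ of water.
Lunell: 2.47×10^6 Gt = 2.470×10^18 kg; dividing by ρ_w = 1.028 g cm⁻³ = 1028 kg m⁻³ gives 2.403×10^15 m³ of water.
Total added water ≈ 2.403×10^15 m³ over 3.54×10^14 m² → Δh = 6.79 m.

≈ 6.8 m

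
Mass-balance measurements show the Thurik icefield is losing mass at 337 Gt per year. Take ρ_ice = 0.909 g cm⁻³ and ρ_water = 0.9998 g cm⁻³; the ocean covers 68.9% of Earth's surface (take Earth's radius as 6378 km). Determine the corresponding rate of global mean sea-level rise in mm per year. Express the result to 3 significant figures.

ρ_w = 0.9998 g cm⁻³ = 999.8 kg m⁻³. Annual water volume added = 337 Gt / ρ_w = 3.370×10^14 kg / 999.8 kg m⁻³ = 3.371×10^11 m³.
Δh per year = 3.371×10^11 / 3.52×10^14 = 9.57×10^-4 m = 0.957 mm.

≈ 0.957 mm/yr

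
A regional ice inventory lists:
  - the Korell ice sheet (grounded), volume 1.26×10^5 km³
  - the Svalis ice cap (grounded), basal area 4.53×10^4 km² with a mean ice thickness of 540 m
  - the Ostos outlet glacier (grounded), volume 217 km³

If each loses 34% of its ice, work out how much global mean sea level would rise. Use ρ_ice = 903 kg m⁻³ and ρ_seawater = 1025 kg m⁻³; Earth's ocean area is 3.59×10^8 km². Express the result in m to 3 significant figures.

≈ 0.126 m

Korell: 0.34 × 1.26×10^5 km³ × (903/1025) = 3.774×10^4 km³ of water.
Svalis: ice volume = 4.53×10^4 km² × 540 m = 2.446×10^4 km³; 0.34 × 2.446×10^4 × (903/1025) = 7327 km³ of water.
Ostos: 0.34 × 217 km³ × (903/1025) = 65.00 km³ of water.
Total added water ≈ 4.513×10^13 m³ over 3.59×10^14 m² → Δh = 0.126 m.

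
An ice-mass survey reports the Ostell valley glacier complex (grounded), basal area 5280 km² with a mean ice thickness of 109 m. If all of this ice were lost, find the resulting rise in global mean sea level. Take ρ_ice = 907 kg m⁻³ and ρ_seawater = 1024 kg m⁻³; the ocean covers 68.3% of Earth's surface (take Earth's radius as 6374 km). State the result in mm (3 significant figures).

Ostell: ice volume = 5280 km² × 109 m = 575.5 km³; 575.5 × (907/1024) = 509.8 km³ of water.
Spread over 3.49×10^14 m² of ocean, Δh = 5.098×10^11 / 3.49×10^14 = 1.46×10^-3 m = 1.46 mm.

≈ 1.46 mm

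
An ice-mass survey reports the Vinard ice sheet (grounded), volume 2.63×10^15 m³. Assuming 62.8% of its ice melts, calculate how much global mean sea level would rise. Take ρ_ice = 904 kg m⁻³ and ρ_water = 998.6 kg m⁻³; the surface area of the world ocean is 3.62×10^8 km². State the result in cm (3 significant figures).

≈ 413 cm

Vinard: 0.628 × 2.63×10^15 m³ × (904/998.6) = 1.495×10^15 m³ of water.
Spread over 3.62×10^14 m² of ocean, Δh = 1.495×10^15 / 3.62×10^14 = 4.13 m = 413 cm.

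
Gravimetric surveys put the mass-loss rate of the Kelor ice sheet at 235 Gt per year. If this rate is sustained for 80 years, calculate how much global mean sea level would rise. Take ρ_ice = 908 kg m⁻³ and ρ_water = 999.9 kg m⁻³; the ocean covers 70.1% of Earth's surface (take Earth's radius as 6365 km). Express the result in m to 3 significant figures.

≈ 0.0527 m

Total mass lost = 235 Gt/yr × 80 yr = 1.880×10^4 Gt = 1.880×10^16 kg.
ρ_w = 999.9 kg m⁻³, so water volume = 1.880×10^16 / 999.9 = 1.880×10^13 m³.
Δh = 1.880×10^13 / 3.57×10^14 = 0.0527 m.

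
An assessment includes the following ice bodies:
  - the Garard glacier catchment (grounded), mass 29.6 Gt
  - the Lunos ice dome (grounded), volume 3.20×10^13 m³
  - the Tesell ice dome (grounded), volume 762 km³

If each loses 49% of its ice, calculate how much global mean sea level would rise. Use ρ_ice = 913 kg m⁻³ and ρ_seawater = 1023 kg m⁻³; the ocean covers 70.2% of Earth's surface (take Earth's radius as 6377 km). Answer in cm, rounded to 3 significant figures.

Garard: 0.49 × 29.6 Gt = 1.450×10^13 kg; dividing by ρ_w = 1023 kg m⁻³ gives 1.418×10^10 m³ of water.
Lunos: 0.49 × 3.20×10^13 m³ × (913/1023) = 1.399×10^13 m³ of water.
Tesell: 0.49 × 762 km³ × (913/1023) = 333.2 km³ of water.
Total added water ≈ 1.434×10^13 m³ over 3.59×10^14 m² → Δh = 0.0400 m = 4.00 cm.

≈ 4.00 cm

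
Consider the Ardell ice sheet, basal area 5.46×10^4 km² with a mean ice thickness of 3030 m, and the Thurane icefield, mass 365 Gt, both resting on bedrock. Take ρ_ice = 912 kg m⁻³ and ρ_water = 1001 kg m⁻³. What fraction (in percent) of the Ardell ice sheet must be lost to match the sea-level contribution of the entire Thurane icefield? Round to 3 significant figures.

≈ 0.242 %

Equal sea-level rise means equal mass of meltwater, i.e. equal mass of ice lost.
Ice mass of Thurane: 3.650×10^14 kg; ice mass of Ardell: 1.509×10^17 kg.
Fraction required = 3.650×10^14 / 1.509×10^17 = 2.42×10^-3 → 0.242 %.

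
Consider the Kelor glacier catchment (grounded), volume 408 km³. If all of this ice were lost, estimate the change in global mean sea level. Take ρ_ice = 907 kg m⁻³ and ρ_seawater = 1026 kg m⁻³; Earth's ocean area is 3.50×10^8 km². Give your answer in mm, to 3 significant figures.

≈ 1.03 mm

Kelor: 408 km³ × (907/1026) = 360.7 km³ of water.
Spread over 3.50×10^14 m² of ocean, Δh = 3.607×10^11 / 3.50×10^14 = 1.03×10^-3 m = 1.03 mm.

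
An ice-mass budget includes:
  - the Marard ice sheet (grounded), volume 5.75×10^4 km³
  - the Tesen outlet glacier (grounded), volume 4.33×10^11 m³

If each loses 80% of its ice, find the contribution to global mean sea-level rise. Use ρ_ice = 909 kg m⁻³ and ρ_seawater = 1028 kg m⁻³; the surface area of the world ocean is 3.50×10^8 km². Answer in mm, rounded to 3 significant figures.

≈ 117 mm

Marard: 0.8 × 5.75×10^4 km³ × (909/1028) = 4.068×10^4 km³ of water.
Tesen: 0.8 × 4.33×10^11 m³ × (909/1028) = 3.063×10^11 m³ of water.
Total added water ≈ 4.098×10^13 m³ over 3.50×10^14 m² → Δh = 0.117 m = 117 mm.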